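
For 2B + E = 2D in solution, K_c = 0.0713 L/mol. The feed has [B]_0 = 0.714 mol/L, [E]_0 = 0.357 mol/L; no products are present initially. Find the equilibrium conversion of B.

Let X = conversion of B; extent ξ = 0.714X/2 mol/L.
Concentrations: [B] = 0.714 − 0.714X; [E] = 0.357 − 0.357X; [D] = 0.714X.
K_c = [D]^2 / ([B]^2 [E]).
Setting equal to 0.0713 and solving for X on (0,1) gives X = 0.130.

X = 0.130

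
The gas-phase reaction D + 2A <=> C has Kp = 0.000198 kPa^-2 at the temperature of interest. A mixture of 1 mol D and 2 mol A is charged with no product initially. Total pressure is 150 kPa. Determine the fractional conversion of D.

Basis: 1 mol D initially; let X = conversion of D. Extent ξ = X.
At extent ξ: n_D = 1 − X; n_A = 2 − 2X; n_C = X.
n_T = Σnᵢ = 3 − 2X.
y_i = n_i/n_T, p_i = y_i·P. Kp = p_C / (p_D p_A^2).
This yields a degree-3 equation in X; solving on (0,1), X = 0.518.

X = 0.518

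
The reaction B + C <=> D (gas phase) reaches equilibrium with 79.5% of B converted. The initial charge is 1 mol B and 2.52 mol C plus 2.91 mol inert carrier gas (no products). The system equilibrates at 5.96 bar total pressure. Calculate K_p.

Take 1 mol B as basis and let X be its fractional conversion, so ξ = X.
Species balance: n_B = 1 − X; n_C = 2.52 − X; n_D = X; n_I = 2.91 (inert).
Total moles n_T = 6.43 − X.
At X = 0.795: n_B = 0.205, n_C = 1.73, n_D = 0.795, n_T = 5.63.
p_i = (n_i/n_T)·P. K_p = p_D / (p_B p_C) = 2.13 bar^-1.

K_p = 2.13 bar^-1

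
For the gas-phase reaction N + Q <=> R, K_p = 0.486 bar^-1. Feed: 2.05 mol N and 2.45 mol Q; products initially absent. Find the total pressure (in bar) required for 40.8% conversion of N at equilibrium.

Let X = conversion of N (basis 2.05 mol N); extent of reaction ξ = 2.05X.
At extent ξ: n_N = 2.05 − 2.05X; n_Q = 2.45 − 2.05X; n_R = 2.05X.
n_T = Σnᵢ = 4.5 − 2.05X.
K_p = p_R / (p_N p_Q) with p_i = (n_i/n_T)·P.
At X = 0.408: the mole-fraction product g(X) = Π y_i^ν_i = 1.565. Since K_p = g(X)·P^{-1}, P = (g/K_p)^(1/1) = (1.565/0.486)^(1/1) = 3.22 bar.

P = 3.22 bar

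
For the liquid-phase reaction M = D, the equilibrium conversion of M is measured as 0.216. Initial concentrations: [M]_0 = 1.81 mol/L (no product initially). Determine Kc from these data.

Kc = 0.276

Let X = conversion of M.
Concentrations: [M] = 1.81 − 1.81X; [D] = 1.81X.
At X = 0.216: [M] = 1.42, [D] = 0.391.
Kc = [D] / ([M]) = 0.276.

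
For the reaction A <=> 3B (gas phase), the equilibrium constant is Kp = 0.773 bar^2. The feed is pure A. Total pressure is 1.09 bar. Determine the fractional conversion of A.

Let X = conversion of A (basis 1 mol A); extent of reaction ξ = X.
Species balance: n_A = 1 − X; n_B = 3X.
n_T = Σnᵢ = 1 + 2X.
Mole fractions y_i = n_i/n_T; Kp = p_B^3 / (p_A) with p_i = y_i·P.
Equating to 0.773 bar^2 and solving on 0 < X < 1: X = 0.357.

X = 0.357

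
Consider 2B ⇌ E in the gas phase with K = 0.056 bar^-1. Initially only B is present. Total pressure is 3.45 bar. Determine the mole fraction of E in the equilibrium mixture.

Take 1 mol B as basis and let X be its fractional conversion, so ξ = 0.5X.
Moles: n_B = 1 − X; n_E = 0.5X.
Total moles n_T = 1 − 0.5X.
With p_i = (n_i/n_T)P, K = p_E / (p_B^2).
Substituting and setting equal to 0.056 bar^-1 gives a polynomial in X; the root in (0,1) is X = 0.249.
Then n_E = 0.124, n_T = 0.876, so y_E = 0.142.

y_E = 0.142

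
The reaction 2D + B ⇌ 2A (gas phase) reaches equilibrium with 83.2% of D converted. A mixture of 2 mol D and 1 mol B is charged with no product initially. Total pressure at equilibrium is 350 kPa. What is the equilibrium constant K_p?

Let X = conversion of D (basis 2 mol D); extent of reaction ξ = X.
At extent ξ: n_D = 2 − 2X; n_B = 1 − X; n_A = 2X.
Total moles n_T = 3 − X.
At X = 0.832: n_D = 0.336, n_B = 0.168, n_A = 1.66, n_T = 2.17.
p_i = (n_i/n_T)·P. K_p = p_A^2 / (p_D^2 p_B) = 0.904 kPa^-1.

K_p = 0.904 kPa^-1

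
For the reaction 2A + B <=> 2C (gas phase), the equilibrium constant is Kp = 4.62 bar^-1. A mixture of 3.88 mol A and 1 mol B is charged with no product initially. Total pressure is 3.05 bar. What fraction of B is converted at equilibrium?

Let X = conversion of B (basis 1 mol B); extent of reaction ξ = X.
Moles: n_A = 3.88 − 2X; n_B = 1 − X; n_C = 2X.
Summing: n_T = 4.88 − X.
With p_i = (n_i/n_T)P, Kp = p_C^2 / (p_A^2 p_B).
Equating to 4.62 bar^-1 and solving on 0 < X < 1: X = 0.836.

X = 0.836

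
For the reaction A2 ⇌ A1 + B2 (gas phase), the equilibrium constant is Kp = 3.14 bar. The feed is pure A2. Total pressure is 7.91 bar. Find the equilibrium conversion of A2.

X = 0.533

Let X = conversion of A2 (basis 1 mol A2); extent of reaction ξ = X.
Mole table: n_A2 = 1 − X; n_A1 = X; n_B2 = X.
n_T = Σnᵢ = 1 + X.
y_i = n_i/n_T, p_i = y_i·P. Kp = p_A1 p_B2 / (p_A2).
Equating to 3.14 bar and solving on 0 < X < 1: X = 0.533.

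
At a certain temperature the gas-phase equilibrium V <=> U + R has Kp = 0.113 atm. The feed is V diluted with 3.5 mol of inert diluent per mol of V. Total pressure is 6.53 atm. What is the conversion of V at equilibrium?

Let X = conversion of V (basis 1 mol V); extent of reaction ξ = X.
At extent ξ: n_V = 1 − X; n_U = X; n_R = X; n_I = 3.5 (inert).
Total moles n_T = 4.5 + X.
With p_i = (n_i/n_T)P, Kp = p_U p_R / (p_V).
This yields a degree-2 equation in X; solving on (0,1), X = 0.248.

X = 0.248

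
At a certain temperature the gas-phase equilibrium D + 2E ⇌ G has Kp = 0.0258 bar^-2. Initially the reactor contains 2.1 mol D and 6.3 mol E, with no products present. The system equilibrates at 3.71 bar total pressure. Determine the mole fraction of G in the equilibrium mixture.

y_G = 0.043

Basis: 2.1 mol D initially; let X = conversion of D. Extent ξ = 2.1X.
At extent ξ: n_D = 2.1 − 2.1X; n_E = 6.3 − 4.2X; n_G = 2.1X.
Summing: n_T = 8.4 − 4.2X.
Mole fractions y_i = n_i/n_T; Kp = p_G / (p_D p_E^2) with p_i = y_i·P.
Substituting and setting equal to 0.0258 bar^-2 gives a polynomial in X; the root in (0,1) is X = 0.159.
Then n_G = 0.333, n_T = 7.73, so y_G = 0.043.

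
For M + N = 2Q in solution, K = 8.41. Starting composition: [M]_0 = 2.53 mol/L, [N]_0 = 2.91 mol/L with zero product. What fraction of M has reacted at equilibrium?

Let X = conversion of M; extent ξ = 2.53·X mol/L.
Concentrations: [M] = 2.53 − 2.53X; [N] = 2.91 − 2.53X; [Q] = 5.06X.
K = [Q]^2 / ([M] [N]).
This equals 8.41 at X = 0.632 (the root in 0 < X < 1).

X = 0.632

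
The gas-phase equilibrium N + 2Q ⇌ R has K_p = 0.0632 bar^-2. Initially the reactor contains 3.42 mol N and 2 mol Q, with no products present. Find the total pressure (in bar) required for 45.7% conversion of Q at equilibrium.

Basis: 2 mol Q initially; let X = conversion of Q. Extent ξ = X.
Mole table: n_N = 3.42 − X; n_Q = 2 − 2X; n_R = X.
Total moles n_T = 5.42 − 2X.
K_p = p_R / (p_N p_Q^2) with p_i = (n_i/n_T)·P.
At X = 0.457: the mole-fraction product g(X) = Π y_i^ν_i = 2.655. Since K_p = g(X)·P^{-2}, P = (g/K_p)^(1/2) = (2.655/0.0632)^(1/2) = 6.48 bar.

P = 6.48 bar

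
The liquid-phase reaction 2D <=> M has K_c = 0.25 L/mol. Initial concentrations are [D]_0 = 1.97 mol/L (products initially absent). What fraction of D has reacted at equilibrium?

X = 0.379

Let X = conversion of D; extent ξ = 1.97X/2 mol/L.
Concentrations: [D] = 1.97 − 1.97X; [M] = 0.985X.
K_c = [M] / ([D]^2).
Equating to 0.25 L/mol: the physical root is X = 0.379.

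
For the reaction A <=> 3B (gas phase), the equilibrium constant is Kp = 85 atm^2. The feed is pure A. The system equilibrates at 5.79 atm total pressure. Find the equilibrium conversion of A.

X = 0.570

Take 1 mol A as basis and let X be its fractional conversion, so ξ = X.
At extent ξ: n_A = 1 − X; n_B = 3X.
n_T = Σnᵢ = 1 + 2X.
With p_i = (n_i/n_T)P, Kp = p_B^3 / (p_A).
Substituting and setting equal to 85 atm^2 gives a polynomial in X; the root in (0,1) is X = 0.570.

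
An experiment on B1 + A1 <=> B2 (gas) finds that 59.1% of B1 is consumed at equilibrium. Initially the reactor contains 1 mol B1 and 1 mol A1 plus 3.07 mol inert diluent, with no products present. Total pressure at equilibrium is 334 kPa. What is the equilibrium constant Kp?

Basis: 1 mol B1 initially; let X = conversion of B1. Extent ξ = X.
Species balance: n_B1 = 1 − X; n_A1 = 1 − X; n_B2 = X; n_I = 3.07 (inert).
Total moles n_T = 5.07 − X.
At X = 0.591: n_B1 = 0.409, n_A1 = 0.409, n_B2 = 0.591, n_T = 4.48.
p_i = (n_i/n_T)·P. Kp = p_B2 / (p_B1 p_A1) = 0.0474 kPa^-1.

Kp = 0.0474 kPa^-1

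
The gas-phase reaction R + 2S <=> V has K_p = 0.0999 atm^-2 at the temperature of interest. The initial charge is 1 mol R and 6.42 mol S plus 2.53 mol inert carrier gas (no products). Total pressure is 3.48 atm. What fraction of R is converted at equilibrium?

Basis: 1 mol R initially; let X = conversion of R. Extent ξ = X.
Mole table: n_R = 1 − X; n_S = 6.42 − 2X; n_V = X; n_I = 2.53 (inert).
Summing: n_T = 9.95 − 2X.
y_i = n_i/n_T, p_i = y_i·P. K_p = p_V / (p_R p_S^2).
Equating to 0.0999 atm^-2 and solving on 0 < X < 1: X = 0.318.

X = 0.318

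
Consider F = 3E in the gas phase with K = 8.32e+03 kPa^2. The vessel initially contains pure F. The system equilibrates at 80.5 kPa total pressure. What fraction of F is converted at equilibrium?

X = 0.456

Let X = conversion of F (basis 1 mol F); extent of reaction ξ = X.
Species balance: n_F = 1 − X; n_E = 3X.
Summing: n_T = 1 + 2X.
y_i = n_i/n_T, p_i = y_i·P. K = p_E^3 / (p_F).
Setting this equal to 8.32e+03 kPa^2 and taking the physical root (0 < X < 1) gives X = 0.456.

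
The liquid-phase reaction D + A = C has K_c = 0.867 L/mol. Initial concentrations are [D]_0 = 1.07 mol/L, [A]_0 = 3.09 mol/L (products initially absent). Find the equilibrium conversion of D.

Let X = conversion of D; extent ξ = 1.07·X mol/L.
Concentrations: [D] = 1.07 − 1.07X; [A] = 3.09 − 1.07X; [C] = 1.07X.
K_c = [C] / ([D] [A]).
Solving K_c = 0.867 for X ∈ (0,1): X = 0.673.

X = 0.673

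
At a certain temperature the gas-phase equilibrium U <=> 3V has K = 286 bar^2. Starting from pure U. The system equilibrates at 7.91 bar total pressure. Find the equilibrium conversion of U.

X = 0.673

Basis: 1 mol U initially; let X = conversion of U. Extent ξ = X.
Mole table: n_U = 1 − X; n_V = 3X.
n_T = Σnᵢ = 1 + 2X.
y_i = n_i/n_T, p_i = y_i·P. K = p_V^3 / (p_U).
Setting this equal to 286 bar^2 and taking the physical root (0 < X < 1) gives X = 0.673.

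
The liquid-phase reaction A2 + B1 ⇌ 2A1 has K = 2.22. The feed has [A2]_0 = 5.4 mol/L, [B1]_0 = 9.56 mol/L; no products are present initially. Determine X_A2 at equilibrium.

Let X = conversion of A2; extent ξ = 5.4·X mol/L.
Concentrations: [A2] = 5.4 − 5.4X; [B1] = 9.56 − 5.4X; [A1] = 10.8X.
K = [A1]^2 / ([A2] [B1]).
This equals 2.22 at X = 0.551 (the root in 0 < X < 1).

X = 0.551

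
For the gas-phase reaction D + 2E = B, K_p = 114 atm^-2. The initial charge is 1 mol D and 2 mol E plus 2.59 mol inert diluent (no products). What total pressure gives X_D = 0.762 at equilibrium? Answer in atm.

Take 1 mol D as basis and let X be its fractional conversion, so ξ = X.
At extent ξ: n_D = 1 − X; n_E = 2 − 2X; n_B = X; n_I = 2.59 (inert).
Total moles n_T = 5.59 − 2X.
K_p = p_B / (p_D p_E^2) with p_i = (n_i/n_T)·P.
At X = 0.762: the mole-fraction product g(X) = Π y_i^ν_i = 233.6. Since K_p = g(X)·P^{-2}, P = (g/K_p)^(1/2) = (233.6/114)^(1/2) = 1.43 atm.

P = 1.43 atm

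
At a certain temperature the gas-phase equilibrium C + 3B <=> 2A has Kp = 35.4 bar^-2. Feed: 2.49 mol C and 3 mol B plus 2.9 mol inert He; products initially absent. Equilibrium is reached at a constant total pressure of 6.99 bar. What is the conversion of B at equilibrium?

X = 0.878

Basis: 3 mol B initially; let X = conversion of B. Extent ξ = X.
Species balance: n_C = 2.49 − X; n_B = 3 − 3X; n_A = 2X; n_I = 2.9 (inert).
n_T = Σnᵢ = 8.39 − 2X.
With p_i = (n_i/n_T)P, Kp = p_A^2 / (p_C p_B^3).
Setting this equal to 35.4 bar^-2 and taking the physical root (0 < X < 1) gives X = 0.878.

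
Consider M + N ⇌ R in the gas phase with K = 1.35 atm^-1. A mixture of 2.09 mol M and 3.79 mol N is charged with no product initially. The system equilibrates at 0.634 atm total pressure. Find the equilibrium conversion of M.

X = 0.338

Let X = conversion of M (basis 2.09 mol M); extent of reaction ξ = 2.09X.
Mole table: n_M = 2.09 − 2.09X; n_N = 3.79 − 2.09X; n_R = 2.09X.
Summing: n_T = 5.88 − 2.09X.
y_i = n_i/n_T, p_i = y_i·P. K = p_R / (p_M p_N).
This yields a degree-2 equation in X; solving on (0,1), X = 0.338.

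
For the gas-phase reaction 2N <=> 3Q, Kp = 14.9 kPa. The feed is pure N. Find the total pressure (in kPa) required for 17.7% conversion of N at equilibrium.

P = 587 kPa

Take 1 mol N as basis and let X be its fractional conversion, so ξ = 0.5X.
Moles: n_N = 1 − X; n_Q = 1.5X.
Total moles n_T = 1 + 0.5X.
Kp = p_Q^3 / (p_N^2) with p_i = (n_i/n_T)·P.
At X = 0.177: the mole-fraction product g(X) = Π y_i^ν_i = 0.02538. Since Kp = g(X)·P^{1}, P = (Kp/g)^(1/1) = (14.9/0.02538)^(1/1) = 587 kPa.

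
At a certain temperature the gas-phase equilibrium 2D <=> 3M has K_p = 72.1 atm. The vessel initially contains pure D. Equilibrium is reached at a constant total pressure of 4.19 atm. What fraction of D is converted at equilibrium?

Basis: 1 mol D initially; let X = conversion of D. Extent ξ = 0.5X.
Species balance: n_D = 1 − X; n_M = 1.5X.
Total moles n_T = 1 + 0.5X.
Mole fractions y_i = n_i/n_T; K_p = p_M^3 / (p_D^2) with p_i = y_i·P.
This yields a degree-3 equation in X; solving on (0,1), X = 0.753.

X = 0.753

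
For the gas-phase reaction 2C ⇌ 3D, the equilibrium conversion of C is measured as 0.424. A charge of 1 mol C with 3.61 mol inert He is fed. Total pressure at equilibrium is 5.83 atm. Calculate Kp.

Kp = 0.937 atm

Let X = conversion of C (basis 1 mol C); extent of reaction ξ = 0.5X.
At extent ξ: n_C = 1 − X; n_D = 1.5X; n_I = 3.61 (inert).
n_T = Σnᵢ = 4.61 + 0.5X.
At X = 0.424: n_C = 0.576, n_D = 0.636, n_T = 4.82.
p_i = (n_i/n_T)·P. Kp = p_D^3 / (p_C^2) = 0.937 atm.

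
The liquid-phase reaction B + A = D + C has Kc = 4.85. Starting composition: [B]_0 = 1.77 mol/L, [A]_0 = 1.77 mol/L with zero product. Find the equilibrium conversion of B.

Let X = conversion of B; extent ξ = 1.77·X mol/L.
Concentrations: [B] = 1.77 − 1.77X; [A] = 1.77 − 1.77X; [D] = 1.77X; [C] = 1.77X.
Kc = [D] [C] / ([B] [A]).
Equating to 4.85: the physical root is X = 0.688.

X = 0.688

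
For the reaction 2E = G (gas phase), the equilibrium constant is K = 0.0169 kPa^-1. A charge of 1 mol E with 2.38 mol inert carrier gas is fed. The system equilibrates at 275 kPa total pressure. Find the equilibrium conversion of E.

Let X = conversion of E (basis 1 mol E); extent of reaction ξ = 0.5X.
Moles: n_E = 1 − X; n_G = 0.5X; n_I = 2.38 (inert).
Summing: n_T = 3.38 − 0.5X.
y_i = n_i/n_T, p_i = y_i·P. K = p_G / (p_E^2).
Setting this equal to 0.0169 kPa^-1 and taking the physical root (0 < X < 1) gives X = 0.566.

X = 0.566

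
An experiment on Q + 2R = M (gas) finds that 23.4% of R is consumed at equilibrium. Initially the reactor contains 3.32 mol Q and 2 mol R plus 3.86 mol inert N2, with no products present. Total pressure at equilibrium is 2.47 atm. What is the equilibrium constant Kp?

Kp = 0.402 atm^-2

Take 2 mol R as basis and let X be its fractional conversion, so ξ = X.
Moles: n_Q = 3.32 − X; n_R = 2 − 2X; n_M = X; n_I = 3.86 (inert).
Summing: n_T = 9.18 − 2X.
At X = 0.234: n_Q = 3.09, n_R = 1.53, n_M = 0.234, n_T = 8.71.
p_i = (n_i/n_T)·P. Kp = p_M / (p_Q p_R^2) = 0.402 atm^-2.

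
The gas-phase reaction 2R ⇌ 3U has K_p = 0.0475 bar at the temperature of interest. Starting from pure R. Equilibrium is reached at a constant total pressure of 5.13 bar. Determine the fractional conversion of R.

X = 0.130

Basis: 1 mol R initially; let X = conversion of R. Extent ξ = 0.5X.
Species balance: n_R = 1 − X; n_U = 1.5X.
n_T = Σnᵢ = 1 + 0.5X.
With p_i = (n_i/n_T)P, K_p = p_U^3 / (p_R^2).
Setting this equal to 0.0475 bar and taking the physical root (0 < X < 1) gives X = 0.130.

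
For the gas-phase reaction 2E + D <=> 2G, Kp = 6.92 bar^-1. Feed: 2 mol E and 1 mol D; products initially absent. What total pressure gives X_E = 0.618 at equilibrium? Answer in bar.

Let X = conversion of E (basis 2 mol E); extent of reaction ξ = X.
Mole table: n_E = 2 − 2X; n_D = 1 − X; n_G = 2X.
Total moles n_T = 3 − X.
Kp = p_G^2 / (p_E^2 p_D) with p_i = (n_i/n_T)·P.
At X = 0.618: the mole-fraction product g(X) = Π y_i^ν_i = 16.32. Since Kp = g(X)·P^{-1}, P = (g/Kp)^(1/1) = (16.32/6.92)^(1/1) = 2.36 bar.

P = 2.36 bar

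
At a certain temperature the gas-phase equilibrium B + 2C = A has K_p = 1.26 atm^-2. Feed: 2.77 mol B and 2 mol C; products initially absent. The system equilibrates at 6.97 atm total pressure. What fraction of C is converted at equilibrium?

Basis: 2 mol C initially; let X = conversion of C. Extent ξ = X.
Moles: n_B = 2.77 − X; n_C = 2 − 2X; n_A = X.
Total moles n_T = 4.77 − 2X.
Mole fractions y_i = n_i/n_T; K_p = p_A / (p_B p_C^2) with p_i = y_i·P.
This yields a degree-3 equation in X; solving on (0,1), X = 0.869.

X = 0.869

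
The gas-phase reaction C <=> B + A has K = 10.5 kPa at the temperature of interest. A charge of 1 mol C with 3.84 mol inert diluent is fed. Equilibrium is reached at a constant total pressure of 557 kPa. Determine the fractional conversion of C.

Take 1 mol C as basis and let X be its fractional conversion, so ξ = X.
Species balance: n_C = 1 − X; n_B = X; n_A = X; n_I = 3.84 (inert).
n_T = Σnᵢ = 4.84 + X.
With p_i = (n_i/n_T)P, K = p_B p_A / (p_C).
Substituting and setting equal to 10.5 kPa gives a polynomial in X; the root in (0,1) is X = 0.266.

X = 0.266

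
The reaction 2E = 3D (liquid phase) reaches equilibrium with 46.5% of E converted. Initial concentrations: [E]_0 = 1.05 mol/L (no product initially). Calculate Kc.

Kc = 1.24 mol/L

Let X = conversion of E.
Concentrations: [E] = 1.05 − 1.05X; [D] = 1.58X.
At X = 0.465: [E] = 0.562, [D] = 0.732.
Kc = [D]^3 / ([E]^2) = 1.24 mol/L.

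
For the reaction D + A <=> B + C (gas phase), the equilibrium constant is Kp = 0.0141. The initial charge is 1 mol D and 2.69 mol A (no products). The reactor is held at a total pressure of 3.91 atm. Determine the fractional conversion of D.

Take 1 mol D as basis and let X be its fractional conversion, so ξ = X.
Mole table: n_D = 1 − X; n_A = 2.69 − X; n_B = X; n_C = X.
Since Δν = 0, n_T = 3.69 throughout.
y_i = n_i/n_T, p_i = y_i·P. Kp = p_B p_C / (p_D p_A).
This yields a degree-2 equation in X; solving on (0,1), X = 0.172.

X = 0.172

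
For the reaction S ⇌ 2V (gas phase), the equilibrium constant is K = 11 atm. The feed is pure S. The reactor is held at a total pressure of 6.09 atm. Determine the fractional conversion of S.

X = 0.558

Let X = conversion of S (basis 1 mol S); extent of reaction ξ = X.
Species balance: n_S = 1 − X; n_V = 2X.
Total moles n_T = 1 + X.
Mole fractions y_i = n_i/n_T; K = p_V^2 / (p_S) with p_i = y_i·P.
Equating to 11 atm and solving on 0 < X < 1: X = 0.558.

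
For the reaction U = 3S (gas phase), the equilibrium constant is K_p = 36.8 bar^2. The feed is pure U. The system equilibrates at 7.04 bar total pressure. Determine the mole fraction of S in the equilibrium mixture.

y_S = 0.643

Take 1 mol U as basis and let X be its fractional conversion, so ξ = X.
At extent ξ: n_U = 1 − X; n_S = 3X.
Summing: n_T = 1 + 2X.
Mole fractions y_i = n_i/n_T; K_p = p_S^3 / (p_U) with p_i = y_i·P.
This yields a degree-3 equation in X; solving on (0,1), X = 0.375.
Then n_S = 1.12, n_T = 1.75, so y_S = 0.643.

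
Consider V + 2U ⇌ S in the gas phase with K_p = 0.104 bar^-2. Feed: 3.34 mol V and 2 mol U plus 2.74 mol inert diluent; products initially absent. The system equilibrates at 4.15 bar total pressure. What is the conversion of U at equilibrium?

X = 0.228

Basis: 2 mol U initially; let X = conversion of U. Extent ξ = X.
At extent ξ: n_V = 3.34 − X; n_U = 2 − 2X; n_S = X; n_I = 2.74 (inert).
Total moles n_T = 8.08 − 2X.
y_i = n_i/n_T, p_i = y_i·P. K_p = p_S / (p_V p_U^2).
Setting this equal to 0.104 bar^-2 and taking the physical root (0 < X < 1) gives X = 0.228.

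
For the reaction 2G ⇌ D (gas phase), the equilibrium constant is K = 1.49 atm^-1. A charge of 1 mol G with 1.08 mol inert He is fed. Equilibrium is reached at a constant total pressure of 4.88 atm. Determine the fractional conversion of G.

Take 1 mol G as basis and let X be its fractional conversion, so ξ = 0.5X.
Species balance: n_G = 1 − X; n_D = 0.5X; n_I = 1.08 (inert).
n_T = Σnᵢ = 2.08 − 0.5X.
Mole fractions y_i = n_i/n_T; K = p_D / (p_G^2) with p_i = y_i·P.
This yields a degree-2 equation in X; solving on (0,1), X = 0.710.

X = 0.710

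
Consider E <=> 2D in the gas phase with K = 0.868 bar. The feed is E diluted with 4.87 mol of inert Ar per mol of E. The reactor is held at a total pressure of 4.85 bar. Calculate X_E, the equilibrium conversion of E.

X = 0.408

Basis: 1 mol E initially; let X = conversion of E. Extent ξ = X.
Moles: n_E = 1 − X; n_D = 2X; n_I = 4.87 (inert).
n_T = Σnᵢ = 5.87 + X.
With p_i = (n_i/n_T)P, K = p_D^2 / (p_E).
This yields a degree-2 equation in X; solving on (0,1), X = 0.408.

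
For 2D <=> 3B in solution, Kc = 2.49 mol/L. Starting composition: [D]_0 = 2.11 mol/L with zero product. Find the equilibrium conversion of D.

X = 0.465

Let X = conversion of D; extent ξ = 2.11X/2 mol/L.
Concentrations: [D] = 2.11 − 2.11X; [B] = 3.17X.
Kc = [B]^3 / ([D]^2).
Equating to 2.49 mol/L: the physical root is X = 0.465.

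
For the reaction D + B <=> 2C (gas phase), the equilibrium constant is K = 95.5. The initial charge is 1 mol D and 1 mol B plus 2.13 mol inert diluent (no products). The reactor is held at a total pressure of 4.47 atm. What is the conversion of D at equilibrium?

X = 0.830

Basis: 1 mol D initially; let X = conversion of D. Extent ξ = X.
Moles: n_D = 1 − X; n_B = 1 − X; n_C = 2X; n_I = 2.13 (inert).
Total moles n_T = 4.13 (Δν = 0, constant).
Mole fractions y_i = n_i/n_T; K = p_C^2 / (p_D p_B) with p_i = y_i·P.
Equating to 95.5 and solving on 0 < X < 1: X = 0.830.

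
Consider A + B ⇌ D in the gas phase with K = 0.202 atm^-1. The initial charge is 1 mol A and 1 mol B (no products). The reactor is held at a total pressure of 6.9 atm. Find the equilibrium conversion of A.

X = 0.354

Let X = conversion of A (basis 1 mol A); extent of reaction ξ = X.
Species balance: n_A = 1 − X; n_B = 1 − X; n_D = X.
Summing: n_T = 2 − X.
y_i = n_i/n_T, p_i = y_i·P. K = p_D / (p_A p_B).
Equating to 0.202 atm^-1 and solving on 0 < X < 1: X = 0.354.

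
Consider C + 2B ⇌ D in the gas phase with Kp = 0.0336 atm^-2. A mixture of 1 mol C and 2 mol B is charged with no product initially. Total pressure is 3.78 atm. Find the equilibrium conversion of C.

Basis: 1 mol C initially; let X = conversion of C. Extent ξ = X.
Species balance: n_C = 1 − X; n_B = 2 − 2X; n_D = X.
n_T = Σnᵢ = 3 − 2X.
Mole fractions y_i = n_i/n_T; Kp = p_D / (p_C p_B^2) with p_i = y_i·P.
Equating to 0.0336 atm^-2 and solving on 0 < X < 1: X = 0.159.

X = 0.159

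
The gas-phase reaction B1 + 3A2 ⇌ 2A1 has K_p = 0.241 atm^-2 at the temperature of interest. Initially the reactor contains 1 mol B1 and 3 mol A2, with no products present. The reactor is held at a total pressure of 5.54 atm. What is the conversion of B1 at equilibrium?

Let X = conversion of B1 (basis 1 mol B1); extent of reaction ξ = X.
At extent ξ: n_B1 = 1 − X; n_A2 = 3 − 3X; n_A1 = 2X.
Summing: n_T = 4 − 2X.
y_i = n_i/n_T, p_i = y_i·P. K_p = p_A1^2 / (p_B1 p_A2^3).
Setting this equal to 0.241 atm^-2 and taking the physical root (0 < X < 1) gives X = 0.530.

X = 0.530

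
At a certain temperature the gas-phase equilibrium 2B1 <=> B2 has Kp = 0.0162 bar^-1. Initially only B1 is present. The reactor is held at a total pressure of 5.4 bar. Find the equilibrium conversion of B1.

X = 0.139

Basis: 1 mol B1 initially; let X = conversion of B1. Extent ξ = 0.5X.
Moles: n_B1 = 1 − X; n_B2 = 0.5X.
n_T = Σnᵢ = 1 − 0.5X.
Mole fractions y_i = n_i/n_T; Kp = p_B2 / (p_B1^2) with p_i = y_i·P.
Equating to 0.0162 bar^-1 and solving on 0 < X < 1: X = 0.139.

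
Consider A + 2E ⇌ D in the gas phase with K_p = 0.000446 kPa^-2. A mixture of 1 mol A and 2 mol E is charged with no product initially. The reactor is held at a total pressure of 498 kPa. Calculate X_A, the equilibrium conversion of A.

X = 0.852

Let X = conversion of A (basis 1 mol A); extent of reaction ξ = X.
Mole table: n_A = 1 − X; n_E = 2 − 2X; n_D = X.
n_T = Σnᵢ = 3 − 2X.
y_i = n_i/n_T, p_i = y_i·P. K_p = p_D / (p_A p_E^2).
Equating to 0.000446 kPa^-2 and solving on 0 < X < 1: X = 0.852.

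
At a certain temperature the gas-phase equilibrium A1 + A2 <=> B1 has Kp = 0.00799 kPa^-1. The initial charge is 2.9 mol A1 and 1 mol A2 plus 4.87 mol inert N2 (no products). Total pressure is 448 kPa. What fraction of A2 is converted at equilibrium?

Let X = conversion of A2 (basis 1 mol A2); extent of reaction ξ = X.
Moles: n_A1 = 2.9 − X; n_A2 = 1 − X; n_B1 = X; n_I = 4.87 (inert).
Total moles n_T = 8.77 − X.
Mole fractions y_i = n_i/n_T; Kp = p_B1 / (p_A1 p_A2) with p_i = y_i·P.
This yields a degree-2 equation in X; solving on (0,1), X = 0.509.

X = 0.509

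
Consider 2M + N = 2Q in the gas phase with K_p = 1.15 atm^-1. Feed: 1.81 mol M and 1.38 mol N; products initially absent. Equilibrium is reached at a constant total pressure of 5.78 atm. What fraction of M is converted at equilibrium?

Let X = conversion of M (basis 1.81 mol M); extent of reaction ξ = 0.905X.
At extent ξ: n_M = 1.81 − 1.81X; n_N = 1.38 − 0.905X; n_Q = 1.81X.
Summing: n_T = 3.19 − 0.905X.
y_i = n_i/n_T, p_i = y_i·P. K_p = p_Q^2 / (p_M^2 p_N).
Equating to 1.15 atm^-1 and solving on 0 < X < 1: X = 0.592.

X = 0.592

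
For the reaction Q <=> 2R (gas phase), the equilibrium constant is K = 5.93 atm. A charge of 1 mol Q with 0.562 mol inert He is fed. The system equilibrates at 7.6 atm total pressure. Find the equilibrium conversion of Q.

X = 0.461

Let X = conversion of Q (basis 1 mol Q); extent of reaction ξ = X.
Moles: n_Q = 1 − X; n_R = 2X; n_I = 0.562 (inert).
Total moles n_T = 1.56 + X.
With p_i = (n_i/n_T)P, K = p_R^2 / (p_Q).
This yields a degree-2 equation in X; solving on (0,1), X = 0.461.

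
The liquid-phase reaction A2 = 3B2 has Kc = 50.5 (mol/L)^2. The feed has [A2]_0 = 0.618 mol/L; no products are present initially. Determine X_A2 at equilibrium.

X = 0.867

Let X = conversion of A2; extent ξ = 0.618·X mol/L.
Concentrations: [A2] = 0.618 − 0.618X; [B2] = 1.85X.
Kc = [B2]^3 / ([A2]).
Equating to 50.5 (mol/L)^2: the physical root is X = 0.867.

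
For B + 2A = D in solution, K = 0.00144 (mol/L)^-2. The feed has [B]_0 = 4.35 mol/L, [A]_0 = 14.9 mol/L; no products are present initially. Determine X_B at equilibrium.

X = 0.200

Let X = conversion of B; extent ξ = 4.35·X mol/L.
Concentrations: [B] = 4.35 − 4.35X; [A] = 14.9 − 8.7X; [D] = 4.35X.
K = [D] / ([B] [A]^2).
Solving K = 0.00144 for X ∈ (0,1): X = 0.200.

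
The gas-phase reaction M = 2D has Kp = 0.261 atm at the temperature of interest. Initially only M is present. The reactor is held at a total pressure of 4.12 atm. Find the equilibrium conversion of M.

X = 0.125

Take 1 mol M as basis and let X be its fractional conversion, so ξ = X.
Mole table: n_M = 1 − X; n_D = 2X.
Summing: n_T = 1 + X.
y_i = n_i/n_T, p_i = y_i·P. Kp = p_D^2 / (p_M).
Equating to 0.261 atm and solving on 0 < X < 1: X = 0.125.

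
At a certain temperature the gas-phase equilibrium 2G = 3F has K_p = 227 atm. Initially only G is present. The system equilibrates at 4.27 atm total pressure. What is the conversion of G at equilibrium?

Basis: 1 mol G initially; let X = conversion of G. Extent ξ = 0.5X.
At extent ξ: n_G = 1 − X; n_F = 1.5X.
n_T = Σnᵢ = 1 + 0.5X.
With p_i = (n_i/n_T)P, K_p = p_F^3 / (p_G^2).
Setting this equal to 227 atm and taking the physical root (0 < X < 1) gives X = 0.838.

X = 0.838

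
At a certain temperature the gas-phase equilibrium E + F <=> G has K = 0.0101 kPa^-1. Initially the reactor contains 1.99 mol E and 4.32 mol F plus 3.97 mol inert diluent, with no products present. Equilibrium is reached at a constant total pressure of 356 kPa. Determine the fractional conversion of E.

Let X = conversion of E (basis 1.99 mol E); extent of reaction ξ = 1.99X.
Mole table: n_E = 1.99 − 1.99X; n_F = 4.32 − 1.99X; n_G = 1.99X; n_I = 3.97 (inert).
Total moles n_T = 10.3 − 1.99X.
With p_i = (n_i/n_T)P, K = p_G / (p_E p_F).
This yields a degree-2 equation in X; solving on (0,1), X = 0.557.

X = 0.557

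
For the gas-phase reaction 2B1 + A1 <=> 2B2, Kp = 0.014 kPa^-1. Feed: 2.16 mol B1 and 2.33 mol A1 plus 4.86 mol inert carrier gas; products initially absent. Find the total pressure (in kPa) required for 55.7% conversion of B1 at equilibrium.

P = 572 kPa

Take 2.16 mol B1 as basis and let X be its fractional conversion, so ξ = 1.08X.
Moles: n_B1 = 2.16 − 2.16X; n_A1 = 2.33 − 1.08X; n_B2 = 2.16X; n_I = 4.86 (inert).
Summing: n_T = 9.35 − 1.08X.
Kp = p_B2^2 / (p_B1^2 p_A1) with p_i = (n_i/n_T)·P.
At X = 0.557: the mole-fraction product g(X) = Π y_i^ν_i = 8.002. Since Kp = g(X)·P^{-1}, P = (g/Kp)^(1/1) = (8.002/0.014)^(1/1) = 572 kPa.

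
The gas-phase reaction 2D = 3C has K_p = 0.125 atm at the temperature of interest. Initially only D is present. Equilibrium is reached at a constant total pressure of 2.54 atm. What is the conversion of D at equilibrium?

X = 0.215

Basis: 1 mol D initially; let X = conversion of D. Extent ξ = 0.5X.
Species balance: n_D = 1 − X; n_C = 1.5X.
n_T = Σnᵢ = 1 + 0.5X.
With p_i = (n_i/n_T)P, K_p = p_C^3 / (p_D^2).
Equating to 0.125 atm and solving on 0 < X < 1: X = 0.215.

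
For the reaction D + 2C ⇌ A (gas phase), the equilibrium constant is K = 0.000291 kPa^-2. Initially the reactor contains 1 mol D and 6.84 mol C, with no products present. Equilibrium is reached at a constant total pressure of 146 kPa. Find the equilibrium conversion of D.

Take 1 mol D as basis and let X be its fractional conversion, so ξ = X.
Moles: n_D = 1 − X; n_C = 6.84 − 2X; n_A = X.
Total moles n_T = 7.84 − 2X.
Mole fractions y_i = n_i/n_T; K = p_A / (p_D p_C^2) with p_i = y_i·P.
Equating to 0.000291 kPa^-2 and solving on 0 < X < 1: X = 0.814.

X = 0.814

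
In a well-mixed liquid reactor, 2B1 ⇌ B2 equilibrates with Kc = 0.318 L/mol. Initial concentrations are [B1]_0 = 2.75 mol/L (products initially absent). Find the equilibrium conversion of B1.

X = 0.477

Let X = conversion of B1; extent ξ = 2.75X/2 mol/L.
Concentrations: [B1] = 2.75 − 2.75X; [B2] = 1.38X.
Kc = [B2] / ([B1]^2).
Equating to 0.318 L/mol: the physical root is X = 0.477.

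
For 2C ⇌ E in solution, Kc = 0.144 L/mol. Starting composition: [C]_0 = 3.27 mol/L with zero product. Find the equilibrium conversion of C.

X = 0.372

Let X = conversion of C; extent ξ = 3.27X/2 mol/L.
Concentrations: [C] = 3.27 − 3.27X; [E] = 1.64X.
Kc = [E] / ([C]^2).
Equating to 0.144 L/mol: the physical root is X = 0.372.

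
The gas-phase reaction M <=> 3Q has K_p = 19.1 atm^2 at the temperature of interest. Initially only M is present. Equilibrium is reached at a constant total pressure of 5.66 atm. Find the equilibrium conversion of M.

Basis: 1 mol M initially; let X = conversion of M. Extent ξ = X.
Species balance: n_M = 1 − X; n_Q = 3X.
Total moles n_T = 1 + 2X.
y_i = n_i/n_T, p_i = y_i·P. K_p = p_Q^3 / (p_M).
This yields a degree-3 equation in X; solving on (0,1), X = 0.346.

X = 0.346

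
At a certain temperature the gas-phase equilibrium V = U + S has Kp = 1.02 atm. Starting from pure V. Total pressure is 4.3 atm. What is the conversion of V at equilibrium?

X = 0.438

Let X = conversion of V (basis 1 mol V); extent of reaction ξ = X.
Species balance: n_V = 1 − X; n_U = X; n_S = X.
Summing: n_T = 1 + X.
y_i = n_i/n_T, p_i = y_i·P. Kp = p_U p_S / (p_V).
Substituting and setting equal to 1.02 atm gives a polynomial in X; the root in (0,1) is X = 0.438.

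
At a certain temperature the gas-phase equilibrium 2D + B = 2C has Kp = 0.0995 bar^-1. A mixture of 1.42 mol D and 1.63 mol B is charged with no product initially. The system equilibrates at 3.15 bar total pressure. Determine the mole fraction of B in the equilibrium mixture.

y_B = 0.501

Basis: 1.42 mol D initially; let X = conversion of D. Extent ξ = 0.71X.
Species balance: n_D = 1.42 − 1.42X; n_B = 1.63 − 0.71X; n_C = 1.42X.
Summing: n_T = 3.05 − 0.71X.
y_i = n_i/n_T, p_i = y_i·P. Kp = p_C^2 / (p_D^2 p_B).
Substituting and setting equal to 0.0995 bar^-1 gives a polynomial in X; the root in (0,1) is X = 0.284.
Then n_B = 1.43, n_T = 2.85, so y_B = 0.501.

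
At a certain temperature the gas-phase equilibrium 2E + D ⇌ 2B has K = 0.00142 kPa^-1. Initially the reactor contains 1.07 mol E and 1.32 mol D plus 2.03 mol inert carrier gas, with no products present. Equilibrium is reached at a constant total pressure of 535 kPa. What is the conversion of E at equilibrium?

Basis: 1.07 mol E initially; let X = conversion of E. Extent ξ = 0.535X.
Mole table: n_E = 1.07 − 1.07X; n_D = 1.32 − 0.535X; n_B = 1.07X; n_I = 2.03 (inert).
Total moles n_T = 4.42 − 0.535X.
Mole fractions y_i = n_i/n_T; K = p_B^2 / (p_E^2 p_D) with p_i = y_i·P.
This yields a degree-3 equation in X; solving on (0,1), X = 0.312.

X = 0.312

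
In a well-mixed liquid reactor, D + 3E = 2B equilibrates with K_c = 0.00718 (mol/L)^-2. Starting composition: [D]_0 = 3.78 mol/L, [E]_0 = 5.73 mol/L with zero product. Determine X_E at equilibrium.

Let X = conversion of E; extent ξ = 5.73X/3 mol/L.
Concentrations: [D] = 3.78 − 1.91X; [E] = 5.73 − 5.73X; [B] = 3.82X.
K_c = [B]^2 / ([D] [E]^3).
Setting equal to 0.00718 and solving for X on (0,1) gives X = 0.311.

X = 0.311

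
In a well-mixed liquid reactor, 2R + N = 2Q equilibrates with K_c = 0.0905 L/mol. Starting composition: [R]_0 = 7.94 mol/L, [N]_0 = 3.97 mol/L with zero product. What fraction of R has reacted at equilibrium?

X = 0.329

Let X = conversion of R; extent ξ = 7.94X/2 mol/L.
Concentrations: [R] = 7.94 − 7.94X; [N] = 3.97 − 3.97X; [Q] = 7.94X.
K_c = [Q]^2 / ([R]^2 [N]).
Solving K_c = 0.0905 for X ∈ (0,1): X = 0.329.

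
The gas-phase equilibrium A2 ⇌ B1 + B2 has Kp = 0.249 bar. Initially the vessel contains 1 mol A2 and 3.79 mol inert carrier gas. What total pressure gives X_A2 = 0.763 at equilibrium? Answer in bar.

P = 0.563 bar

Let X = conversion of A2 (basis 1 mol A2); extent of reaction ξ = X.
Mole table: n_A2 = 1 − X; n_B1 = X; n_B2 = X; n_I = 3.79 (inert).
Total moles n_T = 4.79 + X.
Kp = p_B1 p_B2 / (p_A2) with p_i = (n_i/n_T)·P.
At X = 0.763: the mole-fraction product g(X) = Π y_i^ν_i = 0.4424. Since Kp = g(X)·P^{1}, P = (Kp/g)^(1/1) = (0.249/0.4424)^(1/1) = 0.563 bar.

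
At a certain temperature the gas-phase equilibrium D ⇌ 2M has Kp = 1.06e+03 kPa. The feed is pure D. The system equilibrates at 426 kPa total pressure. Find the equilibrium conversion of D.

Take 1 mol D as basis and let X be its fractional conversion, so ξ = X.
Moles: n_D = 1 − X; n_M = 2X.
Total moles n_T = 1 + X.
Mole fractions y_i = n_i/n_T; Kp = p_M^2 / (p_D) with p_i = y_i·P.
Substituting and setting equal to 1.06e+03 kPa gives a polynomial in X; the root in (0,1) is X = 0.619.

X = 0.619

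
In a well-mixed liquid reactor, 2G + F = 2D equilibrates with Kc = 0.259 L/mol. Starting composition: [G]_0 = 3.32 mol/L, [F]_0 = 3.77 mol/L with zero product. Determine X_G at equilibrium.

Let X = conversion of G; extent ξ = 3.32X/2 mol/L.
Concentrations: [G] = 3.32 − 3.32X; [F] = 3.77 − 1.66X; [D] = 3.32X.
Kc = [D]^2 / ([G]^2 [F]).
Setting equal to 0.259 and solving for X on (0,1) gives X = 0.468.

X = 0.468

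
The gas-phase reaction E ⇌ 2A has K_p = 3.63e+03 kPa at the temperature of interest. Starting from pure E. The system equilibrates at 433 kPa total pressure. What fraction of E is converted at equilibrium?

X = 0.823

Basis: 1 mol E initially; let X = conversion of E. Extent ξ = X.
Species balance: n_E = 1 − X; n_A = 2X.
n_T = Σnᵢ = 1 + X.
With p_i = (n_i/n_T)P, K_p = p_A^2 / (p_E).
Equating to 3.63e+03 kPa and solving on 0 < X < 1: X = 0.823.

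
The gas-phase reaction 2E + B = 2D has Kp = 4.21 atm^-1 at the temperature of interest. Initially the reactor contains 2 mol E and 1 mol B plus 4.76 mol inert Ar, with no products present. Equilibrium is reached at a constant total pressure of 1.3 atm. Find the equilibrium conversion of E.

X = 0.400

Take 2 mol E as basis and let X be its fractional conversion, so ξ = X.
Species balance: n_E = 2 − 2X; n_B = 1 − X; n_D = 2X; n_I = 4.76 (inert).
n_T = Σnᵢ = 7.76 − X.
y_i = n_i/n_T, p_i = y_i·P. Kp = p_D^2 / (p_E^2 p_B).
Setting this equal to 4.21 atm^-1 and taking the physical root (0 < X < 1) gives X = 0.400.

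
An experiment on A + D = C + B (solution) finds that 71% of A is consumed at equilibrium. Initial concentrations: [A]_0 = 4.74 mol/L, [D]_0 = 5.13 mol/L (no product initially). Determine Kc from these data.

Kc = 4.67

Let X = conversion of A.
Concentrations: [A] = 4.74 − 4.74X; [D] = 5.13 − 4.74X; [C] = 4.74X; [B] = 4.74X.
At X = 0.71: [A] = 1.37, [D] = 1.76, [C] = 3.37, [B] = 3.37.
Kc = [C] [B] / ([A] [D]) = 4.67.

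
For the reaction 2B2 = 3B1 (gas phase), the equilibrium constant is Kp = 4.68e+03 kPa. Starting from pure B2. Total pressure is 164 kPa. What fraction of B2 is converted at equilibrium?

X = 0.794

Let X = conversion of B2 (basis 1 mol B2); extent of reaction ξ = 0.5X.
At extent ξ: n_B2 = 1 − X; n_B1 = 1.5X.
Total moles n_T = 1 + 0.5X.
Mole fractions y_i = n_i/n_T; Kp = p_B1^3 / (p_B2^2) with p_i = y_i·P.
Substituting and setting equal to 4.68e+03 kPa gives a polynomial in X; the root in (0,1) is X = 0.794.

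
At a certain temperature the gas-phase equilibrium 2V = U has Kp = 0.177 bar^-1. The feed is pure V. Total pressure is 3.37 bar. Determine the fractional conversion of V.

X = 0.457

Let X = conversion of V (basis 1 mol V); extent of reaction ξ = 0.5X.
Species balance: n_V = 1 − X; n_U = 0.5X.
Total moles n_T = 1 − 0.5X.
With p_i = (n_i/n_T)P, Kp = p_U / (p_V^2).
Substituting and setting equal to 0.177 bar^-1 gives a polynomial in X; the root in (0,1) is X = 0.457.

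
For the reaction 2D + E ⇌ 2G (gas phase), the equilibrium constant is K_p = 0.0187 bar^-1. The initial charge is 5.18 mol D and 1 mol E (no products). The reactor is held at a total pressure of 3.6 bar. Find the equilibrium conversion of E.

Take 1 mol E as basis and let X be its fractional conversion, so ξ = X.
Moles: n_D = 5.18 − 2X; n_E = 1 − X; n_G = 2X.
n_T = Σnᵢ = 6.18 − X.
With p_i = (n_i/n_T)P, K_p = p_G^2 / (p_D^2 p_E).
Equating to 0.0187 bar^-1 and solving on 0 < X < 1: X = 0.222.

X = 0.222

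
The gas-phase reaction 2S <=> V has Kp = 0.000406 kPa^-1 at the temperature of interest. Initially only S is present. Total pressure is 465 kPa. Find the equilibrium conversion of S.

Take 1 mol S as basis and let X be its fractional conversion, so ξ = 0.5X.
Species balance: n_S = 1 − X; n_V = 0.5X.
Total moles n_T = 1 − 0.5X.
y_i = n_i/n_T, p_i = y_i·P. Kp = p_V / (p_S^2).
Equating to 0.000406 kPa^-1 and solving on 0 < X < 1: X = 0.245.

X = 0.245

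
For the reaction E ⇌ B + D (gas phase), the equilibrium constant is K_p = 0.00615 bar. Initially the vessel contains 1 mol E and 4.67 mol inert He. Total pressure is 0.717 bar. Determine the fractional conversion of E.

Take 1 mol E as basis and let X be its fractional conversion, so ξ = X.
Mole table: n_E = 1 − X; n_B = X; n_D = X; n_I = 4.67 (inert).
n_T = Σnᵢ = 5.67 + X.
With p_i = (n_i/n_T)P, K_p = p_B p_D / (p_E).
Equating to 0.00615 bar and solving on 0 < X < 1: X = 0.201.

X = 0.201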